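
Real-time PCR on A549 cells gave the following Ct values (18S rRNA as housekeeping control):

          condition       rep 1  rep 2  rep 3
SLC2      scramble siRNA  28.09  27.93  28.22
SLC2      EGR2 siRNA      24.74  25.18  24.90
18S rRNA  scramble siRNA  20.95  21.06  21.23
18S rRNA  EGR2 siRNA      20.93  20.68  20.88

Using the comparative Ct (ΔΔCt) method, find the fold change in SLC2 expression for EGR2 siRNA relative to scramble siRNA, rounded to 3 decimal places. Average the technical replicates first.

7.413

Mean Ct: SLC2 scramble siRNA 28.080; SLC2 EGR2 siRNA 24.940; 18S rRNA scramble siRNA 21.080; 18S rRNA EGR2 siRNA 20.830
ΔCt(scramble siRNA) = 28.080 − 21.080 = 7.000
ΔCt(EGR2 siRNA) = 24.940 − 20.830 = 4.110
ΔΔCt = 4.110 − 7.000 = -2.890
Fold change = 2^(−(-2.890)) = 2^2.890 = 7.4127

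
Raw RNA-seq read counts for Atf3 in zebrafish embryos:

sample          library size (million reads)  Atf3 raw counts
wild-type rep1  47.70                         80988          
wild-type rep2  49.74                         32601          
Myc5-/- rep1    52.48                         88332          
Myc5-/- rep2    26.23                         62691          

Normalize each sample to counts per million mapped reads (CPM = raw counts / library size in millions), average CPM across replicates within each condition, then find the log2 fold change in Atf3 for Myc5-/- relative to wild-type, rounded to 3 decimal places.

0.791

CPM(wild-type rep1) = 80988 / 47.70 = 1697.8616
CPM(wild-type rep2) = 32601 / 49.74 = 655.4282
CPM(Myc5-/- rep1) = 88332 / 52.48 = 1683.1555
CPM(Myc5-/- rep2) = 62691 / 26.23 = 2390.0496
mean CPM(wild-type) = 1176.6449; mean CPM(Myc5-/-) = 2036.6025
Fold change = 2036.6025 / 1176.6449 = 1.73086
log2(1.73086) = 0.7915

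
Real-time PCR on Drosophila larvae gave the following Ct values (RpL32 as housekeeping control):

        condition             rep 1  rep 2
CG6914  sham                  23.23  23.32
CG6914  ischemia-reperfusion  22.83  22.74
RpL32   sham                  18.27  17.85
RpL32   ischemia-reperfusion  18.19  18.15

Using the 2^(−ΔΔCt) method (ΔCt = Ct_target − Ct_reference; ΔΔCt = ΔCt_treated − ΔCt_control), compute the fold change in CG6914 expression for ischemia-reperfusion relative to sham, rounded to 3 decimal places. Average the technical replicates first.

Mean Ct: CG6914 sham 23.275; CG6914 ischemia-reperfusion 22.785; RpL32 sham 18.060; RpL32 ischemia-reperfusion 18.170
ΔCt(sham) = 23.275 − 18.060 = 5.215
ΔCt(ischemia-reperfusion) = 22.785 − 18.170 = 4.615
ΔΔCt = 4.615 − 5.215 = -0.600
Fold change = 2^(−(-0.600)) = 2^0.600 = 1.5157

1.516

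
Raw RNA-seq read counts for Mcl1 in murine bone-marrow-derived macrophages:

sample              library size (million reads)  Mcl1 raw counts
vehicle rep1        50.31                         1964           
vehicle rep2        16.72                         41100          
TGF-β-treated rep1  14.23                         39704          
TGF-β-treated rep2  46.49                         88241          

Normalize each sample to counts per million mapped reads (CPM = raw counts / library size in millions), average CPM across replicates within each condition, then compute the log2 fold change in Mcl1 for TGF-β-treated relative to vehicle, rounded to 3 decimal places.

0.909

CPM(vehicle rep1) = 1964 / 50.31 = 39.0380
CPM(vehicle rep2) = 41100 / 16.72 = 2458.1340
CPM(TGF-β-treated rep1) = 39704 / 14.23 = 2790.1616
CPM(TGF-β-treated rep2) = 88241 / 46.49 = 1898.0641
mean CPM(vehicle) = 1248.5860; mean CPM(TGF-β-treated) = 2344.1129
Fold change = 2344.1129 / 1248.5860 = 1.87741
log2(1.87741) = 0.9087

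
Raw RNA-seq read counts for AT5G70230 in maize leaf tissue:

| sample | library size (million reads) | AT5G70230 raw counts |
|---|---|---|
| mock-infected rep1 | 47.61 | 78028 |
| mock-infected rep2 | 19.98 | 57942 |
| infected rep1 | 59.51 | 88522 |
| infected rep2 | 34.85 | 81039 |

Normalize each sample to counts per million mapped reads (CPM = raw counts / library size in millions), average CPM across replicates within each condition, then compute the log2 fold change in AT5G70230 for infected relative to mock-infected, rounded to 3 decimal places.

CPM(mock-infected rep1) = 78028 / 47.61 = 1638.8994
CPM(mock-infected rep2) = 57942 / 19.98 = 2900.0000
CPM(infected rep1) = 88522 / 59.51 = 1487.5147
CPM(infected rep2) = 81039 / 34.85 = 2325.3659
mean CPM(mock-infected) = 2269.4497; mean CPM(infected) = 1906.4403
Fold change = 1906.4403 / 2269.4497 = 0.84005
log2(0.84005) = -0.2515

-0.251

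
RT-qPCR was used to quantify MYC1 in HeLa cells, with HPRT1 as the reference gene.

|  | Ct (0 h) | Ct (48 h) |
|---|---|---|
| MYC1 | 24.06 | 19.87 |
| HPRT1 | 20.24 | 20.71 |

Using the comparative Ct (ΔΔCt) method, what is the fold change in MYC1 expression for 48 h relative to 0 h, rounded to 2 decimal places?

ΔCt(0 h) = 24.060 − 20.240 = 3.820
ΔCt(48 h) = 19.870 − 20.710 = -0.840
ΔΔCt = -0.840 − 3.820 = -4.660
Fold change = 2^(−(-4.660)) = 2^4.660 = 25.281

25.28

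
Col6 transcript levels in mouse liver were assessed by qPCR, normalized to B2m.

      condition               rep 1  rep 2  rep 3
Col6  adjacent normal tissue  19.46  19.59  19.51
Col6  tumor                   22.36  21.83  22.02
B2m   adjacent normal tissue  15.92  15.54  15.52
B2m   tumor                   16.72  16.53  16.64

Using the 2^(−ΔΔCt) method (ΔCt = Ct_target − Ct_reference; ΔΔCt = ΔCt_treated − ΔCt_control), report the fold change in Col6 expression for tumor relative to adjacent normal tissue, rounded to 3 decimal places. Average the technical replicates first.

0.334

Mean Ct: Col6 adjacent normal tissue 19.520; Col6 tumor 22.070; B2m adjacent normal tissue 15.660; B2m tumor 16.630
ΔCt(adjacent normal tissue) = 19.520 − 15.660 = 3.860
ΔCt(tumor) = 22.070 − 16.630 = 5.440
ΔΔCt = 5.440 − 3.860 = 1.580
Fold change = 2^(−1.580) = 0.3345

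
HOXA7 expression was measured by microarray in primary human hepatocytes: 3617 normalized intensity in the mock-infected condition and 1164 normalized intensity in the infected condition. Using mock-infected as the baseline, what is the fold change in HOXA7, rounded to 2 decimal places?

0.32

Fold change = 1164 / 3617 = 0.322
HOXA7 is downregulated.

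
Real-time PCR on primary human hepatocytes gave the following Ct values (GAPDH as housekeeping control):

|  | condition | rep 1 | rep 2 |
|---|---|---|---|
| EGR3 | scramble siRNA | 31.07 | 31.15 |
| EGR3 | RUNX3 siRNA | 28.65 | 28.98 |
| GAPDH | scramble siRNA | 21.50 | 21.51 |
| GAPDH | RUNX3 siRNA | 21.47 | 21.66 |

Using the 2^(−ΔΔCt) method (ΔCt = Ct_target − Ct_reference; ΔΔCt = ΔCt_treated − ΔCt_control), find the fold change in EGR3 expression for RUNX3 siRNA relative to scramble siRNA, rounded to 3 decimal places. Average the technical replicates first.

Mean Ct: EGR3 scramble siRNA 31.110; EGR3 RUNX3 siRNA 28.815; GAPDH scramble siRNA 21.505; GAPDH RUNX3 siRNA 21.565
ΔCt(scramble siRNA) = 31.110 − 21.505 = 9.605
ΔCt(RUNX3 siRNA) = 28.815 − 21.565 = 7.250
ΔΔCt = 7.250 − 9.605 = -2.355
Fold change = 2^(−(-2.355)) = 2^2.355 = 5.1159

5.116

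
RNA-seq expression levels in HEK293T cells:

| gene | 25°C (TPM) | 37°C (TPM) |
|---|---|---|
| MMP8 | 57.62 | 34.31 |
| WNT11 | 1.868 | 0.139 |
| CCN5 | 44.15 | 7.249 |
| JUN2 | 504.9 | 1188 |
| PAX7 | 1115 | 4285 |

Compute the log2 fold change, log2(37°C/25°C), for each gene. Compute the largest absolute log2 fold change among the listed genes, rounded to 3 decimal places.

3.748

log2(34.31/57.62) = -0.748  (MMP8)
log2(0.139/1.868) = -3.748  (WNT11)
log2(7.249/44.15) = -2.607  (CCN5)
log2(1188/504.9) = 1.234  (JUN2)
log2(4285/1115) = 1.942  (PAX7)
The largest magnitude belongs to WNT11.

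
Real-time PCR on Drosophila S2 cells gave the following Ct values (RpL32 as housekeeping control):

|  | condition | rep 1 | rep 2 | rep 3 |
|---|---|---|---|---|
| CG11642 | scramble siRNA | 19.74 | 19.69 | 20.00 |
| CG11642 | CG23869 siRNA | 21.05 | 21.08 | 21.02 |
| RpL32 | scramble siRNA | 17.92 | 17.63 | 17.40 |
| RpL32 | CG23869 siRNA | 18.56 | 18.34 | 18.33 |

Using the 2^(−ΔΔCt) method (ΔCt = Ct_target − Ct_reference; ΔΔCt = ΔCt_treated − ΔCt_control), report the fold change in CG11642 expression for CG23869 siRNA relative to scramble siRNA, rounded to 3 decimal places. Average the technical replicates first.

Mean Ct: CG11642 scramble siRNA 19.810; CG11642 CG23869 siRNA 21.050; RpL32 scramble siRNA 17.650; RpL32 CG23869 siRNA 18.410
ΔCt(scramble siRNA) = 19.810 − 17.650 = 2.160
ΔCt(CG23869 siRNA) = 21.050 − 18.410 = 2.640
ΔΔCt = 2.640 − 2.160 = 0.480
Fold change = 2^(−0.480) = 0.7170

0.717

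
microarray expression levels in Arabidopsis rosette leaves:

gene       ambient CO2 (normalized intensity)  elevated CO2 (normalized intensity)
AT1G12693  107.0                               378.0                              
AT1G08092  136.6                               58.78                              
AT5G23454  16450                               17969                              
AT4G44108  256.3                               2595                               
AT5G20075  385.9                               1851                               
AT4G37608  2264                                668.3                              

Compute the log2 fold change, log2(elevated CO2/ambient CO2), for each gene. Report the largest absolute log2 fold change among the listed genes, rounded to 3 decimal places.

3.340

log2(378.0/107.0) = 1.821  (AT1G12693)
log2(58.78/136.6) = -1.217  (AT1G08092)
log2(17969/16450) = 0.127  (AT5G23454)
log2(2595/256.3) = 3.340  (AT4G44108)
log2(1851/385.9) = 2.262  (AT5G20075)
log2(668.3/2264) = -1.760  (AT4G37608)
The largest magnitude belongs to AT4G44108.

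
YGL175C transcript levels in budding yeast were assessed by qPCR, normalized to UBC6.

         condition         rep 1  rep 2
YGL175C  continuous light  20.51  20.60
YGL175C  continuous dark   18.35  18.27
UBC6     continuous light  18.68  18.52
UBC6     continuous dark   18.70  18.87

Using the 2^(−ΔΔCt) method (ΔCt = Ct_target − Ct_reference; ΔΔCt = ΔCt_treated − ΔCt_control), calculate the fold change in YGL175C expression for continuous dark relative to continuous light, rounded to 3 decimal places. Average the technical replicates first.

5.389

Mean Ct: YGL175C continuous light 20.555; YGL175C continuous dark 18.310; UBC6 continuous light 18.600; UBC6 continuous dark 18.785
ΔCt(continuous light) = 20.555 − 18.600 = 1.955
ΔCt(continuous dark) = 18.310 − 18.785 = -0.475
ΔΔCt = -0.475 − 1.955 = -2.430
Fold change = 2^(−(-2.430)) = 2^2.430 = 5.3889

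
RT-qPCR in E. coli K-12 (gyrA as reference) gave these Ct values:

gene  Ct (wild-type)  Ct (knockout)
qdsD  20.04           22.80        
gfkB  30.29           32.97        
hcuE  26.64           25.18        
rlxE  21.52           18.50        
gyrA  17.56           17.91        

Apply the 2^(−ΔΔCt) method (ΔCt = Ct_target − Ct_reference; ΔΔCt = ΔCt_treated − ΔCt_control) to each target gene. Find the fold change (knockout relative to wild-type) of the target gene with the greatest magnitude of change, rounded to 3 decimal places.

10.339

qdsD: ΔΔCt = (22.80−17.91) − (20.04−17.56) = 4.89 − 2.48 = 2.41; fold change = 2^-2.41 = 0.188
gfkB: ΔΔCt = (32.97−17.91) − (30.29−17.56) = 15.06 − 12.73 = 2.33; fold change = 2^-2.33 = 0.199
hcuE: ΔΔCt = (25.18−17.91) − (26.64−17.56) = 7.27 − 9.08 = -1.81; fold change = 2^1.81 = 3.506
rlxE: ΔΔCt = (18.50−17.91) − (21.52−17.56) = 0.59 − 3.96 = -3.37; fold change = 2^3.37 = 10.339
rlxE has the largest |ΔΔCt| = 3.37.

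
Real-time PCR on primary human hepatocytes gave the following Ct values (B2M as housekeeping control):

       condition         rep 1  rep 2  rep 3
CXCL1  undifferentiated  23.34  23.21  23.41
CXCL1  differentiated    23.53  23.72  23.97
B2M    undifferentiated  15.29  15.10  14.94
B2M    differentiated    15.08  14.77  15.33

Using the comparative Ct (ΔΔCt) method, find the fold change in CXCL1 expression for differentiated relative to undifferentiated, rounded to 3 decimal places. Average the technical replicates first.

0.722

Mean Ct: CXCL1 undifferentiated 23.320; CXCL1 differentiated 23.740; B2M undifferentiated 15.110; B2M differentiated 15.060
ΔCt(undifferentiated) = 23.320 − 15.110 = 8.210
ΔCt(differentiated) = 23.740 − 15.060 = 8.680
ΔΔCt = 8.680 − 8.210 = 0.470
Fold change = 2^(−0.470) = 0.7220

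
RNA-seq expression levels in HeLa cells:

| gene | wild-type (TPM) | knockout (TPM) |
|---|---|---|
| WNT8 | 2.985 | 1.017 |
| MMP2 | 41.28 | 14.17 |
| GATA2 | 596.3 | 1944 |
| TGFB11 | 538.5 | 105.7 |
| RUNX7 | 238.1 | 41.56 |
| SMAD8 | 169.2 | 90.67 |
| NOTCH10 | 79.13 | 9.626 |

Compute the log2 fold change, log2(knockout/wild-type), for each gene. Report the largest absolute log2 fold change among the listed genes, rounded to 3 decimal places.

log2(1.017/2.985) = -1.553  (WNT8)
log2(14.17/41.28) = -1.543  (MMP2)
log2(1944/596.3) = 1.705  (GATA2)
log2(105.7/538.5) = -2.349  (TGFB11)
log2(41.56/238.1) = -2.518  (RUNX7)
log2(90.67/169.2) = -0.900  (SMAD8)
log2(9.626/79.13) = -3.039  (NOTCH10)
The largest magnitude belongs to NOTCH10.

3.039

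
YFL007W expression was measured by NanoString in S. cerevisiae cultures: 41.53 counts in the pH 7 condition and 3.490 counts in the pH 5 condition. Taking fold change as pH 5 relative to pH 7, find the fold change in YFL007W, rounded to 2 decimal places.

Fold change = 3.490 / 41.53 = 0.084
YFL007W is downregulated.

0.08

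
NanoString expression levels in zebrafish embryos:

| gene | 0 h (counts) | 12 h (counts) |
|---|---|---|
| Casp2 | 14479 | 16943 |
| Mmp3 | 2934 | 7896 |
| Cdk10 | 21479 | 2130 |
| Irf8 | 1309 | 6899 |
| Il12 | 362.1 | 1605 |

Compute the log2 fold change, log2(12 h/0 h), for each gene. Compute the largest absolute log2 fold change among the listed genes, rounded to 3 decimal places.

log2(16943/14479) = 0.227  (Casp2)
log2(7896/2934) = 1.428  (Mmp3)
log2(2130/21479) = -3.334  (Cdk10)
log2(6899/1309) = 2.398  (Irf8)
log2(1605/362.1) = 2.148  (Il12)
The largest magnitude belongs to Cdk10.

3.334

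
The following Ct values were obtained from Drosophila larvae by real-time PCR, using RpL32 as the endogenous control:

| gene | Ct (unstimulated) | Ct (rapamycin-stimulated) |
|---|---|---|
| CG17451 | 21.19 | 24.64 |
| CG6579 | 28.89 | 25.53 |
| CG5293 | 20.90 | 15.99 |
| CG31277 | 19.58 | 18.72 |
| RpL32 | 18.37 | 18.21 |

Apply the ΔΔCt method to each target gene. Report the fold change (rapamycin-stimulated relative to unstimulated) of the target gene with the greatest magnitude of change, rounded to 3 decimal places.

CG17451: ΔΔCt = (24.64−18.21) − (21.19−18.37) = 6.43 − 2.82 = 3.61; fold change = 2^-3.61 = 0.082
CG6579: ΔΔCt = (25.53−18.21) − (28.89−18.37) = 7.32 − 10.52 = -3.20; fold change = 2^3.20 = 9.190
CG5293: ΔΔCt = (15.99−18.21) − (20.90−18.37) = -2.22 − 2.53 = -4.75; fold change = 2^4.75 = 26.909
CG31277: ΔΔCt = (18.72−18.21) − (19.58−18.37) = 0.51 − 1.21 = -0.70; fold change = 2^0.70 = 1.625
CG5293 has the largest |ΔΔCt| = 4.75.

26.909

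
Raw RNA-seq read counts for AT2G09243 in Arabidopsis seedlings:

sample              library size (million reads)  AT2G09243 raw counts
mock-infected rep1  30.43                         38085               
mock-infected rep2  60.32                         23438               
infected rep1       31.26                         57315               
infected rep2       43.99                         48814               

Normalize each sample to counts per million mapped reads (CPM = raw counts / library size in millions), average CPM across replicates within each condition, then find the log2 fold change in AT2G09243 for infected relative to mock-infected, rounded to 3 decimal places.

0.844

CPM(mock-infected rep1) = 38085 / 30.43 = 1251.5610
CPM(mock-infected rep2) = 23438 / 60.32 = 388.5610
CPM(infected rep1) = 57315 / 31.26 = 1833.4933
CPM(infected rep2) = 48814 / 43.99 = 1109.6613
mean CPM(mock-infected) = 820.0610; mean CPM(infected) = 1471.5773
Fold change = 1471.5773 / 820.0610 = 1.79447
log2(1.79447) = 0.8436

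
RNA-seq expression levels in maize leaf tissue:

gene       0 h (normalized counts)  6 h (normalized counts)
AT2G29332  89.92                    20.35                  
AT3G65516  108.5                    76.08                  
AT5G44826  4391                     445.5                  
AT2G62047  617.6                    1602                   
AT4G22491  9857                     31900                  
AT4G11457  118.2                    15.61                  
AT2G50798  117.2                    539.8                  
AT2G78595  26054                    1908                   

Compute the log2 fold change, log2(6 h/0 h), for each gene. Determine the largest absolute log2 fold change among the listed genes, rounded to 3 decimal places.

3.771

log2(20.35/89.92) = -2.144  (AT2G29332)
log2(76.08/108.5) = -0.512  (AT3G65516)
log2(445.5/4391) = -3.301  (AT5G44826)
log2(1602/617.6) = 1.375  (AT2G62047)
log2(31900/9857) = 1.694  (AT4G22491)
log2(15.61/118.2) = -2.921  (AT4G11457)
log2(539.8/117.2) = 2.203  (AT2G50798)
log2(1908/26054) = -3.771  (AT2G78595)
The largest magnitude belongs to AT2G78595.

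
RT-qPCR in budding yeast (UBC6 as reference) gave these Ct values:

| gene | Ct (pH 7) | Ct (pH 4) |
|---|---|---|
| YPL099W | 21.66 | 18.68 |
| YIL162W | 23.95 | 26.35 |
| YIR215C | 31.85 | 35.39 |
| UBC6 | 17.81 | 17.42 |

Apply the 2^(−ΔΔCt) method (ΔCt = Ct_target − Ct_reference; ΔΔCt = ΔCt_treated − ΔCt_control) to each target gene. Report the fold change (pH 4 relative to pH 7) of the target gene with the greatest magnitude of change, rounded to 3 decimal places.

YPL099W: ΔΔCt = (18.68−17.42) − (21.66−17.81) = 1.26 − 3.85 = -2.59; fold change = 2^2.59 = 6.021
YIL162W: ΔΔCt = (26.35−17.42) − (23.95−17.81) = 8.93 − 6.14 = 2.79; fold change = 2^-2.79 = 0.145
YIR215C: ΔΔCt = (35.39−17.42) − (31.85−17.81) = 17.97 − 14.04 = 3.93; fold change = 2^-3.93 = 0.066
YIR215C has the largest |ΔΔCt| = 3.93.

0.066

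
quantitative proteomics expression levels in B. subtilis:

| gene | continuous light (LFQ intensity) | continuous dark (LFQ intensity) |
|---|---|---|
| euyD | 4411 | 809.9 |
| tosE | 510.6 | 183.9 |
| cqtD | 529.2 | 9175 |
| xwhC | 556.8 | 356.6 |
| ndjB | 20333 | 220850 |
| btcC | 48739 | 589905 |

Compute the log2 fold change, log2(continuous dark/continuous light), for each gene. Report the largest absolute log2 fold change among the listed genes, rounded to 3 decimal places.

4.116

log2(809.9/4411) = -2.445  (euyD)
log2(183.9/510.6) = -1.473  (tosE)
log2(9175/529.2) = 4.116  (cqtD)
log2(356.6/556.8) = -0.643  (xwhC)
log2(220850/20333) = 3.441  (ndjB)
log2(589905/48739) = 3.597  (btcC)
The largest magnitude belongs to cqtD.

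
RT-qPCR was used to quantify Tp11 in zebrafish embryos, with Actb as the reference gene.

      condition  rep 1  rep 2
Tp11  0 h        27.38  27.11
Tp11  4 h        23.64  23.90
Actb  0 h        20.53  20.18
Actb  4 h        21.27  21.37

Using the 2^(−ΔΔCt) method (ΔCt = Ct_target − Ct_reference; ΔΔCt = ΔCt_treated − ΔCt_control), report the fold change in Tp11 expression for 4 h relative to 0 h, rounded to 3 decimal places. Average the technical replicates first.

21.706

Mean Ct: Tp11 0 h 27.245; Tp11 4 h 23.770; Actb 0 h 20.355; Actb 4 h 21.320
ΔCt(0 h) = 27.245 − 20.355 = 6.890
ΔCt(4 h) = 23.770 − 21.320 = 2.450
ΔΔCt = 2.450 − 6.890 = -4.440
Fold change = 2^(−(-4.440)) = 2^4.440 = 21.7057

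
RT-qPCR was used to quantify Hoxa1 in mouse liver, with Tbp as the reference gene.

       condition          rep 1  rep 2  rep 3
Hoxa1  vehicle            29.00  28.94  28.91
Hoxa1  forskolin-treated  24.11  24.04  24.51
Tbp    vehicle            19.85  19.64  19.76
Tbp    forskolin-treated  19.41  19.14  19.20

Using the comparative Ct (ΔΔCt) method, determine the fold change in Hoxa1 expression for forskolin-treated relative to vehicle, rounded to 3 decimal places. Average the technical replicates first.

18.765

Mean Ct: Hoxa1 vehicle 28.950; Hoxa1 forskolin-treated 24.220; Tbp vehicle 19.750; Tbp forskolin-treated 19.250
ΔCt(vehicle) = 28.950 − 19.750 = 9.200
ΔCt(forskolin-treated) = 24.220 − 19.250 = 4.970
ΔΔCt = 4.970 − 9.200 = -4.230
Fold change = 2^(−(-4.230)) = 2^4.230 = 18.7654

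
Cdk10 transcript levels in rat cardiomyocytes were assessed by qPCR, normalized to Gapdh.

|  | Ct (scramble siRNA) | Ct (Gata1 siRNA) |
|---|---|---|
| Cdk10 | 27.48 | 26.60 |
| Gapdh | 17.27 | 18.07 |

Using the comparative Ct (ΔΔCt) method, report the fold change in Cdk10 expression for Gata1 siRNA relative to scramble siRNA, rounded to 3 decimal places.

3.204

ΔCt(scramble siRNA) = 27.480 − 17.270 = 10.210
ΔCt(Gata1 siRNA) = 26.600 − 18.070 = 8.530
ΔΔCt = 8.530 − 10.210 = -1.680
Fold change = 2^(−(-1.680)) = 2^1.680 = 3.2043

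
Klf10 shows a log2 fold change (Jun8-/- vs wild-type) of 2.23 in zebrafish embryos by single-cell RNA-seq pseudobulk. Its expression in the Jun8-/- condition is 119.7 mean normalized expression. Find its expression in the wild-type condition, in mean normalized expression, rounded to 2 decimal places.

Fold change = 2^(2.23) = 4.6913
wild-type expression = 119.7 / 4.6913 = 25.52

25.52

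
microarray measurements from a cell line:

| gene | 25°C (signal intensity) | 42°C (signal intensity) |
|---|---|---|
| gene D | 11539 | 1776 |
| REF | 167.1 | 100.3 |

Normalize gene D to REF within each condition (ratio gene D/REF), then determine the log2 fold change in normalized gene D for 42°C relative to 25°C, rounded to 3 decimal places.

gene D/REF (25°C) = 11539 / 167.1 = 69.054
gene D/REF (42°C) = 1776 / 100.3 = 17.707
Fold change = 17.707 / 69.054 = 0.2564
log2(0.2564) = -1.9634

-1.963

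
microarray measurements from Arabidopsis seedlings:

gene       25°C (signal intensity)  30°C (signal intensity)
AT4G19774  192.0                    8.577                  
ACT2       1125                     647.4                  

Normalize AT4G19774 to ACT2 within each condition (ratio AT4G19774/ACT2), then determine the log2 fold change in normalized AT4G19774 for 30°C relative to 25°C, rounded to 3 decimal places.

-3.687

AT4G19774/ACT2 (25°C) = 192.0 / 1125 = 0.17067
AT4G19774/ACT2 (30°C) = 8.577 / 647.4 = 0.013248
Fold change = 0.013248 / 0.17067 = 0.0776
log2(0.0776) = -3.6873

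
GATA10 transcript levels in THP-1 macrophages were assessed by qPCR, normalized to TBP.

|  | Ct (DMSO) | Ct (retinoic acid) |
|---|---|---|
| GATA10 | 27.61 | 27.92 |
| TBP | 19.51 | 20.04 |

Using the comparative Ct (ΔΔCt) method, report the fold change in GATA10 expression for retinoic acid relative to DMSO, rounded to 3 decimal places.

1.165

ΔCt(DMSO) = 27.610 − 19.510 = 8.100
ΔCt(retinoic acid) = 27.920 − 20.040 = 7.880
ΔΔCt = 7.880 − 8.100 = -0.220
Fold change = 2^(−(-0.220)) = 2^0.220 = 1.1647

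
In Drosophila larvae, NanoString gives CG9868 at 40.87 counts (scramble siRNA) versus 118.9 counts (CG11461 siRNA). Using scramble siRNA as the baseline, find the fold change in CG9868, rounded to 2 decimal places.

Fold change = 118.9 / 40.87 = 2.909
CG9868 is upregulated.

2.91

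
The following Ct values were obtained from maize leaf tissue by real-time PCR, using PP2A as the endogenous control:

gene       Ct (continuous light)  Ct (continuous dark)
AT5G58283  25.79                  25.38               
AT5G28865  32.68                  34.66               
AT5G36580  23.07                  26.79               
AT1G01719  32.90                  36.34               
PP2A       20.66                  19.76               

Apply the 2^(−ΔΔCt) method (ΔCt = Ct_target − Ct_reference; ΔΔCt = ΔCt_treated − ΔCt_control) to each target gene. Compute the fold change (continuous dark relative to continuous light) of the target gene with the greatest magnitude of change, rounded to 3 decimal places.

0.041

AT5G58283: ΔΔCt = (25.38−19.76) − (25.79−20.66) = 5.62 − 5.13 = 0.49; fold change = 2^-0.49 = 0.712
AT5G28865: ΔΔCt = (34.66−19.76) − (32.68−20.66) = 14.90 − 12.02 = 2.88; fold change = 2^-2.88 = 0.136
AT5G36580: ΔΔCt = (26.79−19.76) − (23.07−20.66) = 7.03 − 2.41 = 4.62; fold change = 2^-4.62 = 0.041
AT1G01719: ΔΔCt = (36.34−19.76) − (32.90−20.66) = 16.58 − 12.24 = 4.34; fold change = 2^-4.34 = 0.049
AT5G36580 has the largest |ΔΔCt| = 4.62.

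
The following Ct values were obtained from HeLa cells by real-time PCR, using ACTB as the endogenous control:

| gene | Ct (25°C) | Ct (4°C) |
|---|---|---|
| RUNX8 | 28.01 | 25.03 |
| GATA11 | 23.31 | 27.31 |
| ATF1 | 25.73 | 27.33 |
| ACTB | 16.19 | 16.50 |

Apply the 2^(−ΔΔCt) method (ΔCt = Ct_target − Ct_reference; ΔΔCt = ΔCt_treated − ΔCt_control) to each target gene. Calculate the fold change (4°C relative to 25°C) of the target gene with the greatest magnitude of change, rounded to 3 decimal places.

0.077

RUNX8: ΔΔCt = (25.03−16.50) − (28.01−16.19) = 8.53 − 11.82 = -3.29; fold change = 2^3.29 = 9.781
GATA11: ΔΔCt = (27.31−16.50) − (23.31−16.19) = 10.81 − 7.12 = 3.69; fold change = 2^-3.69 = 0.077
ATF1: ΔΔCt = (27.33−16.50) − (25.73−16.19) = 10.83 − 9.54 = 1.29; fold change = 2^-1.29 = 0.409
GATA11 has the largest |ΔΔCt| = 3.69.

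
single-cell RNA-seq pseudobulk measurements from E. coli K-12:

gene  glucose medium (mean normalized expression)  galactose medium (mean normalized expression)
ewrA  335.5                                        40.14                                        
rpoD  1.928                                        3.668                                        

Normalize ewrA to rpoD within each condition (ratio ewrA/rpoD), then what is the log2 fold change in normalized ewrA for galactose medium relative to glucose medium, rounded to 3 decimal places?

ewrA/rpoD (glucose medium) = 335.5 / 1.928 = 174.01
ewrA/rpoD (galactose medium) = 40.14 / 3.668 = 10.943
Fold change = 10.943 / 174.01 = 0.0629
log2(0.0629) = -3.9911

-3.991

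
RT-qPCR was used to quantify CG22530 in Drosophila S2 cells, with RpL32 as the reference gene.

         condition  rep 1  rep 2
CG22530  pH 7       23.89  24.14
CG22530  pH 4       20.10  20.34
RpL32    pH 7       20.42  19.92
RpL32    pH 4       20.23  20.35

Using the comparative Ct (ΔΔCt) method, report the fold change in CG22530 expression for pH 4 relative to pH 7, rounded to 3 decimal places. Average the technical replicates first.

15.085

Mean Ct: CG22530 pH 7 24.015; CG22530 pH 4 20.220; RpL32 pH 7 20.170; RpL32 pH 4 20.290
ΔCt(pH 7) = 24.015 − 20.170 = 3.845
ΔCt(pH 4) = 20.220 − 20.290 = -0.070
ΔΔCt = -0.070 − 3.845 = -3.915
Fold change = 2^(−(-3.915)) = 2^3.915 = 15.0846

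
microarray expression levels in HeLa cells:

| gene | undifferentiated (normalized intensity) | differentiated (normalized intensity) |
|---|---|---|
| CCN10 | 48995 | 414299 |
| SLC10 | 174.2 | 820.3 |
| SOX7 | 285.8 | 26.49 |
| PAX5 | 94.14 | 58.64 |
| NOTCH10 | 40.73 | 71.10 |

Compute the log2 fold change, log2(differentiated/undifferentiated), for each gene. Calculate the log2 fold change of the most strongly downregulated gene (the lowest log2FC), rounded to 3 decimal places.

-3.431

log2(414299/48995) = 3.080  (CCN10)
log2(820.3/174.2) = 2.235  (SLC10)
log2(26.49/285.8) = -3.431  (SOX7)
log2(58.64/94.14) = -0.683  (PAX5)
log2(71.10/40.73) = 0.804  (NOTCH10)
SOX7 is most strongly downregulated.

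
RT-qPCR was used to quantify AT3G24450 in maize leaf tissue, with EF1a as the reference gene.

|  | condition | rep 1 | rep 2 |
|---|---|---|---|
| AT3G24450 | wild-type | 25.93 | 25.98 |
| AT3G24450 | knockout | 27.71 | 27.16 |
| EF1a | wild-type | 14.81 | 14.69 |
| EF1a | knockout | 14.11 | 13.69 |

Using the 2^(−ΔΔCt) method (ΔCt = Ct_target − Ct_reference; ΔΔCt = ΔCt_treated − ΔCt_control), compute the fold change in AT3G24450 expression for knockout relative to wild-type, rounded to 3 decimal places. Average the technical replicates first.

0.199

Mean Ct: AT3G24450 wild-type 25.955; AT3G24450 knockout 27.435; EF1a wild-type 14.750; EF1a knockout 13.900
ΔCt(wild-type) = 25.955 − 14.750 = 11.205
ΔCt(knockout) = 27.435 − 13.900 = 13.535
ΔΔCt = 13.535 − 11.205 = 2.330
Fold change = 2^(−2.330) = 0.1989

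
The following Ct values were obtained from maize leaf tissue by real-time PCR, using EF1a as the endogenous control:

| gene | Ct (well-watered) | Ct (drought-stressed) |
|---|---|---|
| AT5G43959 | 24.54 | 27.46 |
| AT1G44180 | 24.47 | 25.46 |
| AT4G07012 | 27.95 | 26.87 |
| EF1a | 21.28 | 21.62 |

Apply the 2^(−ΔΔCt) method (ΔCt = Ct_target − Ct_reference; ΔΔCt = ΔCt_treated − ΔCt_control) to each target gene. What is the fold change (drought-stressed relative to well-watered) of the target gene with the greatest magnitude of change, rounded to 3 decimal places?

AT5G43959: ΔΔCt = (27.46−21.62) − (24.54−21.28) = 5.84 − 3.26 = 2.58; fold change = 2^-2.58 = 0.167
AT1G44180: ΔΔCt = (25.46−21.62) − (24.47−21.28) = 3.84 − 3.19 = 0.65; fold change = 2^-0.65 = 0.637
AT4G07012: ΔΔCt = (26.87−21.62) − (27.95−21.28) = 5.25 − 6.67 = -1.42; fold change = 2^1.42 = 2.676
AT5G43959 has the largest |ΔΔCt| = 2.58.

0.167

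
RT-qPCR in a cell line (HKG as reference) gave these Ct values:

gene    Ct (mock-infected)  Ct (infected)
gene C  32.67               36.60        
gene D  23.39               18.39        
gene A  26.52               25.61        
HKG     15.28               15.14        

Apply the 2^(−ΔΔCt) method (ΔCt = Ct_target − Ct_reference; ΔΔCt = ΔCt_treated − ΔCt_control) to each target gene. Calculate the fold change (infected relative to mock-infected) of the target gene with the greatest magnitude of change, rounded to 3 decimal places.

29.041

gene C: ΔΔCt = (36.60−15.14) − (32.67−15.28) = 21.46 − 17.39 = 4.07; fold change = 2^-4.07 = 0.060
gene D: ΔΔCt = (18.39−15.14) − (23.39−15.28) = 3.25 − 8.11 = -4.86; fold change = 2^4.86 = 29.041
gene A: ΔΔCt = (25.61−15.14) − (26.52−15.28) = 10.47 − 11.24 = -0.77; fold change = 2^0.77 = 1.705
gene D has the largest |ΔΔCt| = 4.86.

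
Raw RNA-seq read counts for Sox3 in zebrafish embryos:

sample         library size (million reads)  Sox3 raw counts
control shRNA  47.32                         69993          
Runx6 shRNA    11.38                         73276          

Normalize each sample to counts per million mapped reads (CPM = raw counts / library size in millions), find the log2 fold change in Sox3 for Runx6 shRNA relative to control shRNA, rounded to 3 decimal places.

2.122

CPM(control shRNA) = 69993 / 47.32 = 1479.1420
CPM(Runx6 shRNA) = 73276 / 11.38 = 6439.0158
Fold change = 6439.0158 / 1479.1420 = 4.35321
log2(4.35321) = 2.1221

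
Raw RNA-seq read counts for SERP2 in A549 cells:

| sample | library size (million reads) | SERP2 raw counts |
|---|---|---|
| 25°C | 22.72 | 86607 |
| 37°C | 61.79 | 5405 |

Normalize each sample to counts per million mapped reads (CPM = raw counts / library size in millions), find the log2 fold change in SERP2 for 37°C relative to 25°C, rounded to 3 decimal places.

CPM(25°C) = 86607 / 22.72 = 3811.9278
CPM(37°C) = 5405 / 61.79 = 87.4737
Fold change = 87.4737 / 3811.9278 = 0.02295
log2(0.02295) = -5.4455

-5.446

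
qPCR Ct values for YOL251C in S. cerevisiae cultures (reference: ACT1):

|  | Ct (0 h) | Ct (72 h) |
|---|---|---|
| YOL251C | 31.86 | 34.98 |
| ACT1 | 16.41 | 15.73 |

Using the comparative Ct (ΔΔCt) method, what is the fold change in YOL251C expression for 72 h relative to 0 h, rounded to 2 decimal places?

0.07

ΔCt(0 h) = 31.860 − 16.410 = 15.450
ΔCt(72 h) = 34.980 − 15.730 = 19.250
ΔΔCt = 19.250 − 15.450 = 3.800
Fold change = 2^(−3.800) = 0.072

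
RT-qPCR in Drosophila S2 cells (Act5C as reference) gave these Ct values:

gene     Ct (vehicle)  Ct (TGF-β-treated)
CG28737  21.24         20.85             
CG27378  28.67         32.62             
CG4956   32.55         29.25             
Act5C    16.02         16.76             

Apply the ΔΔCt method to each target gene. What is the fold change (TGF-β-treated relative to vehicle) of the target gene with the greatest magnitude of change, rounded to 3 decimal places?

16.450

CG28737: ΔΔCt = (20.85−16.76) − (21.24−16.02) = 4.09 − 5.22 = -1.13; fold change = 2^1.13 = 2.189
CG27378: ΔΔCt = (32.62−16.76) − (28.67−16.02) = 15.86 − 12.65 = 3.21; fold change = 2^-3.21 = 0.108
CG4956: ΔΔCt = (29.25−16.76) − (32.55−16.02) = 12.49 − 16.53 = -4.04; fold change = 2^4.04 = 16.450
CG4956 has the largest |ΔΔCt| = 4.04.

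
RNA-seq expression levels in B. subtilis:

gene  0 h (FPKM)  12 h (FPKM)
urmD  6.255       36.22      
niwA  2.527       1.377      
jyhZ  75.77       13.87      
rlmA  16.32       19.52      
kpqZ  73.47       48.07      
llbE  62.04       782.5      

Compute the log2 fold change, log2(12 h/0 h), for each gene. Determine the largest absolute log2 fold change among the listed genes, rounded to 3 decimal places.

3.657

log2(36.22/6.255) = 2.534  (urmD)
log2(1.377/2.527) = -0.876  (niwA)
log2(13.87/75.77) = -2.450  (jyhZ)
log2(19.52/16.32) = 0.258  (rlmA)
log2(48.07/73.47) = -0.612  (kpqZ)
log2(782.5/62.04) = 3.657  (llbE)
The largest magnitude belongs to llbE.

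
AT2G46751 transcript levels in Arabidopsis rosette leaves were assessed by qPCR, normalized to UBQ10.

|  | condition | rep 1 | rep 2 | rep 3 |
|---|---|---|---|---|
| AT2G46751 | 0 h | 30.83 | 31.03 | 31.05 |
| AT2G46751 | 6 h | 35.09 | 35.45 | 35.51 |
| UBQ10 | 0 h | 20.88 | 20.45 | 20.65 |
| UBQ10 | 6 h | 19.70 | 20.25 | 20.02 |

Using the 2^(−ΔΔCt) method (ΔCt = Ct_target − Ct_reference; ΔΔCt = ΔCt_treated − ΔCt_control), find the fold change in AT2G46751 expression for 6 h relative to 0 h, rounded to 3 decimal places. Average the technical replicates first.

Mean Ct: AT2G46751 0 h 30.970; AT2G46751 6 h 35.350; UBQ10 0 h 20.660; UBQ10 6 h 19.990
ΔCt(0 h) = 30.970 − 20.660 = 10.310
ΔCt(6 h) = 35.350 − 19.990 = 15.360
ΔΔCt = 15.360 − 10.310 = 5.050
Fold change = 2^(−5.050) = 0.0302

0.030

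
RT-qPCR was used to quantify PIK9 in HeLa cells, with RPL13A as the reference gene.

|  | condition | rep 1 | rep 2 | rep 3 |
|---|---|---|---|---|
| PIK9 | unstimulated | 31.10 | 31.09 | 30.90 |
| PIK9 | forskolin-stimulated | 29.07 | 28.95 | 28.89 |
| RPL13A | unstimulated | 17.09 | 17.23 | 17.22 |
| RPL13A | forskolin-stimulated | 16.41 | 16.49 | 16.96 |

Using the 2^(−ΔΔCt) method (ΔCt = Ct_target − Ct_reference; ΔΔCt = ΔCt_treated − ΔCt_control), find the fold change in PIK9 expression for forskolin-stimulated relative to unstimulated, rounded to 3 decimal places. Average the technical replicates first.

2.828

Mean Ct: PIK9 unstimulated 31.030; PIK9 forskolin-stimulated 28.970; RPL13A unstimulated 17.180; RPL13A forskolin-stimulated 16.620
ΔCt(unstimulated) = 31.030 − 17.180 = 13.850
ΔCt(forskolin-stimulated) = 28.970 − 16.620 = 12.350
ΔΔCt = 12.350 − 13.850 = -1.500
Fold change = 2^(−(-1.500)) = 2^1.500 = 2.8284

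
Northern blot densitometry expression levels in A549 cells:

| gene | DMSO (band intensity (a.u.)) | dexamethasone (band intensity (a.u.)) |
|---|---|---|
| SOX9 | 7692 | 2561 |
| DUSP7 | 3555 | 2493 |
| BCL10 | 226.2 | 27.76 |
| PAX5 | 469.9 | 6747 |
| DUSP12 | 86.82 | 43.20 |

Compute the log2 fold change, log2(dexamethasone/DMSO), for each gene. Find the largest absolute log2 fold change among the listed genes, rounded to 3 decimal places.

3.844

log2(2561/7692) = -1.587  (SOX9)
log2(2493/3555) = -0.512  (DUSP7)
log2(27.76/226.2) = -3.027  (BCL10)
log2(6747/469.9) = 3.844  (PAX5)
log2(43.20/86.82) = -1.007  (DUSP12)
The largest magnitude belongs to PAX5.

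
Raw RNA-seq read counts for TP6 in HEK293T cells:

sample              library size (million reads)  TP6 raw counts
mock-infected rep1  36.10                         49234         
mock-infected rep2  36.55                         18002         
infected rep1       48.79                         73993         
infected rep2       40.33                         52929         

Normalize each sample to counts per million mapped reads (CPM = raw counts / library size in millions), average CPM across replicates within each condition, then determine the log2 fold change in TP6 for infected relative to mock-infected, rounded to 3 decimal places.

0.608

CPM(mock-infected rep1) = 49234 / 36.10 = 1363.8227
CPM(mock-infected rep2) = 18002 / 36.55 = 492.5308
CPM(infected rep1) = 73993 / 48.79 = 1516.5608
CPM(infected rep2) = 52929 / 40.33 = 1312.3977
mean CPM(mock-infected) = 928.1767; mean CPM(infected) = 1414.4792
Fold change = 1414.4792 / 928.1767 = 1.52393
log2(1.52393) = 0.6078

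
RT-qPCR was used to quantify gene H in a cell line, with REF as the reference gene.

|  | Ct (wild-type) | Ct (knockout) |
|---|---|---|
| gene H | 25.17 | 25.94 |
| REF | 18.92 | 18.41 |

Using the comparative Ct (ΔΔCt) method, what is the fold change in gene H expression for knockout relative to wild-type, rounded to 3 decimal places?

0.412

ΔCt(wild-type) = 25.170 − 18.920 = 6.250
ΔCt(knockout) = 25.940 − 18.410 = 7.530
ΔΔCt = 7.530 − 6.250 = 1.280
Fold change = 2^(−1.280) = 0.4118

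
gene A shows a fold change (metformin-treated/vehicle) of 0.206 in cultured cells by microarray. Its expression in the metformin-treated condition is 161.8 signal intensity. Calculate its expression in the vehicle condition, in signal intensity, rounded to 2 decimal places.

vehicle expression = 161.8 / 0.206 = 785.44

785.44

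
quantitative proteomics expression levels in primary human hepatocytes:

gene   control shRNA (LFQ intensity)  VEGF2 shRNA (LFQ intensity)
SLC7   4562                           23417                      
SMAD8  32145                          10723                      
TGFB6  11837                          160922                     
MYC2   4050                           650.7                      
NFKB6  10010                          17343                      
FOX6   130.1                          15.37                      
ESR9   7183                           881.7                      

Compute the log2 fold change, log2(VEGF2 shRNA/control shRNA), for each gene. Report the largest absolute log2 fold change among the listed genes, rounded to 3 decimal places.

3.765

log2(23417/4562) = 2.360  (SLC7)
log2(10723/32145) = -1.584  (SMAD8)
log2(160922/11837) = 3.765  (TGFB6)
log2(650.7/4050) = -2.638  (MYC2)
log2(17343/10010) = 0.793  (NFKB6)
log2(15.37/130.1) = -3.081  (FOX6)
log2(881.7/7183) = -3.026  (ESR9)
The largest magnitude belongs to TGFB6.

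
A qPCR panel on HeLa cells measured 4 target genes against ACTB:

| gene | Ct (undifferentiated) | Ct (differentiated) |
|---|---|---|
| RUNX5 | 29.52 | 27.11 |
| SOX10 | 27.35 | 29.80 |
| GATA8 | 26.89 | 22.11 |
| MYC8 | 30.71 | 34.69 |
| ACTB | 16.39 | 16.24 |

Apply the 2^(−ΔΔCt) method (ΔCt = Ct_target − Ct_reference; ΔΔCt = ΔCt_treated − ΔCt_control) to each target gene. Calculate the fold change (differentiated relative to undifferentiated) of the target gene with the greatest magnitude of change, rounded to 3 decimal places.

RUNX5: ΔΔCt = (27.11−16.24) − (29.52−16.39) = 10.87 − 13.13 = -2.26; fold change = 2^2.26 = 4.790
SOX10: ΔΔCt = (29.80−16.24) − (27.35−16.39) = 13.56 − 10.96 = 2.60; fold change = 2^-2.60 = 0.165
GATA8: ΔΔCt = (22.11−16.24) − (26.89−16.39) = 5.87 − 10.50 = -4.63; fold change = 2^4.63 = 24.761
MYC8: ΔΔCt = (34.69−16.24) − (30.71−16.39) = 18.45 − 14.32 = 4.13; fold change = 2^-4.13 = 0.057
GATA8 has the largest |ΔΔCt| = 4.63.

24.761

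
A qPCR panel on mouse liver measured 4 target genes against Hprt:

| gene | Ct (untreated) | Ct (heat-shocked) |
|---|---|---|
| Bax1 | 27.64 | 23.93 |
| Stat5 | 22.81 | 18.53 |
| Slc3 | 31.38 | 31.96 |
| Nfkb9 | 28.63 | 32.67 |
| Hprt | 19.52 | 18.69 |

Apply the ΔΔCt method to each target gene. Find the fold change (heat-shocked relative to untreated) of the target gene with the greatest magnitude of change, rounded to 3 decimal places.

0.034

Bax1: ΔΔCt = (23.93−18.69) − (27.64−19.52) = 5.24 − 8.12 = -2.88; fold change = 2^2.88 = 7.362
Stat5: ΔΔCt = (18.53−18.69) − (22.81−19.52) = -0.16 − 3.29 = -3.45; fold change = 2^3.45 = 10.928
Slc3: ΔΔCt = (31.96−18.69) − (31.38−19.52) = 13.27 − 11.86 = 1.41; fold change = 2^-1.41 = 0.376
Nfkb9: ΔΔCt = (32.67−18.69) − (28.63−19.52) = 13.98 − 9.11 = 4.87; fold change = 2^-4.87 = 0.034
Nfkb9 has the largest |ΔΔCt| = 4.87.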